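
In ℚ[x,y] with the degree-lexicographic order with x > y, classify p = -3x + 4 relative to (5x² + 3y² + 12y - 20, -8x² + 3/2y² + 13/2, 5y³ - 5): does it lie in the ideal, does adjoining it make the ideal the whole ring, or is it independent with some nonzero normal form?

First compute the reduced Gröbner basis of I by Buchberger's algorithm.
f_1 = 5x² + 3y² + 12y - 20, LT = x².
f_2 = -8x² + 3/2y² + 13/2, LT = x².
f_3 = 5y³ - 5, LT = y³.

S(f_1,f_2): lcm = x². S = 63/80y² + 12/5y - 51/16.
  leading term y²: no divisor's leading term divides it; move 63/80y² to the remainder.
  leading term y: no divisor's leading term divides it; move 12/5y to the remainder.
  leading term 1: no divisor's leading term divides it; move -51/16 to the remainder.
  remainder 63/80y² + 12/5y - 51/16 ≠ 0; add h_4 = 63/80y² + 12/5y - 51/16 to the basis.

S(f_3,h_4): lcm = y³. S = -64/21y² + 85/21y - 1.
  leading term y²: subtract (-5120/1323)·h_4 from -64/21y² + 85/21y - 1 → 5881/441y - 5881/441
  leading term y: no divisor's leading term divides it; move 5881/441y to the remainder.
  leading term 1: no divisor's leading term divides it; move -5881/441 to the remainder.
  remainder 5881/441y - 5881/441 ≠ 0; add h_5 = 5881/441y - 5881/441 to the basis.

The other S-polynomials (S(f_1,f_3), S(f_2,f_3), S(f_1,h_4), S(f_2,h_4), S(f_1,h_5), S(f_2,h_5), S(f_3,h_5), S(h_4,h_5)) all reduce to 0 modulo the current basis, so we have a Gröbner basis.
Inter-reduce: drop elements whose leading term is divisible by another's, tail-reduce, and make monic.
Reduced Gröbner basis: {x² - 1, y - 1}.
Label its elements g_1 = x² - 1, g_2 = y - 1.

Reduce p = -3x + 4 modulo G:
  leading term x: no divisor's leading term divides it; move -3x to the remainder.
  leading term 1: no divisor's leading term divides it; move 4 to the remainder.
  normal form = -3x + 4.
The normal form is nonzero, so p ∉ I. Since p minus its normal form lies in I, I + (p) = I + (r) where r = -3x + 4; decide whether this ideal is the whole ring.
Run Buchberger on G together with r (pairs among the g_i already reduce to 0 since G is a Gröbner basis):
g_1 = x² - 1, LT = x².
g_2 = y - 1, LT = y.
r = -3x + 4, LT = x.

S(g_1,r): lcm = x². S = 4/3x - 1.
  leading term x: subtract (-4/9)·r from 4/3x - 1 → 7/9
  leading term 1: no divisor's leading term divides it; move 7/9 to the remainder.
  remainder 7/9 ≠ 0; add m_4 = 7/9 to the basis.

The other S-polynomials (S(g_1,g_2), S(g_2,r), S(g_1,m_4), S(g_2,m_4), S(r,m_4)) all reduce to 0 modulo the current basis, so we have a Gröbner basis.
Inter-reduce: drop elements whose leading term is divisible by another's, tail-reduce, and make monic.
Reduced Gröbner basis: {1}.
The reduced Gröbner basis of I + (p) is {1}: the ideal is the whole ring, so the enlarged system has no common solution — adjoining p is inconsistent.

Adjoining -3x + 4 makes the ideal the whole ring: the system is inconsistent.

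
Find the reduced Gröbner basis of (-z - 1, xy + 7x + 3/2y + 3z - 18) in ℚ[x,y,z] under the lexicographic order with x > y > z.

Buchberger's algorithm terminates because the ascending chain of leading-term ideals stabilizes.

f_1 = -z - 1, LT = z.
f_2 = xy + 7x + 3/2y + 3z - 18, LT = xy.

The S-polynomials (S(f_1,f_2)) all reduce to 0 modulo the current basis, so we have a Gröbner basis.

G = {xy + 7x + 3/2y - 21, z + 1}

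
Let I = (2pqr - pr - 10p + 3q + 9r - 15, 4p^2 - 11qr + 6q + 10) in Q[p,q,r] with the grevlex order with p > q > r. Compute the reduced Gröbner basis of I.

G = {q^2r^2 - 6/11q^2r - 1/2qr^2 + 6/11pq + 18/11pr - 62/11qr - 30/11p + 30/11q + 5/11r + 50/11, pqr - 1/2pr - 5p + 3/2q + 9/2r - 15/2, p^2 - 11/4qr + 3/2q + 5/2}

f_1 = 2pqr - pr - 10p + 3q + 9r - 15, LT = pqr.
f_2 = 4p^2 - 11qr + 6q + 10, LT = p^2.

S(f_1,f_2): lcm = p^2qr. S = 11/4q^2r^2 - 1/2p^2r - 3/2q^2r - 5p^2 + 3/2pq + 9/2pr - 5/2qr - 15/2p.
  leading term q^2r^2: no divisor's leading term divides it; move 11/4q^2r^2 to the remainder.
  leading term p^2r: subtract (-1/8r)·f_2 from -1/2p^2r - 3/2q^2r - 5p^2 + 3/2pq + 9/2pr - 5/2qr - 15/2p → -3/2q^2r - 11/8qr^2 - 5p^2 + 3/2pq + 9/2pr - 7/4qr - 15/2p + 5/4r
  leading term q^2r: no divisor's leading term divides it; move -3/2q^2r to the remainder.
  leading term qr^2: no divisor's leading term divides it; move -11/8qr^2 to the remainder.
  leading term p^2: subtract (-5/4)·f_2 from -5p^2 + 3/2pq + 9/2pr - 7/4qr - 15/2p + 5/4r → 3/2pq + 9/2pr - 31/2qr - 15/2p + 15/2q + 5/4r + 25/2
  leading term pq: no divisor's leading term divides it; move 3/2pq to the remainder.
  leading term pr: no divisor's leading term divides it; move 9/2pr to the remainder.
  leading term qr: no divisor's leading term divides it; move -31/2qr to the remainder.
  leading term p: no divisor's leading term divides it; move -15/2p to the remainder.
  leading term q: no divisor's leading term divides it; move 15/2q to the remainder.
  leading term r: no divisor's leading term divides it; move 5/4r to the remainder.
  leading term 1: no divisor's leading term divides it; move 25/2 to the remainder.
  remainder 11/4q^2r^2 - 3/2q^2r - 11/8qr^2 + 3/2pq + 9/2pr - 31/2qr - 15/2p + 15/2q + 5/4r + 25/2 ≠ 0; add g_3 = 11/4q^2r^2 - 3/2q^2r - 11/8qr^2 + 3/2pq + 9/2pr - 31/2qr - 15/2p + 15/2q + 5/4r + 25/2 to the basis.

The other S-polynomials (S(f_1,g_3), S(f_2,g_3)) all reduce to 0 modulo the current basis, so we have a Gröbner basis.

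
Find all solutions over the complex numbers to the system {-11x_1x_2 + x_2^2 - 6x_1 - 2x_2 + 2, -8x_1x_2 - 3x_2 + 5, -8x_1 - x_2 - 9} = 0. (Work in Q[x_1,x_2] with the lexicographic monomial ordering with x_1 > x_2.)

Compute a lex Gröbner basis by Buchberger's algorithm.
f_1 = -11x_1x_2 - 6x_1 + x_2^2 - 2x_2 + 2, LT = x_1x_2.
f_2 = -8x_1x_2 - 3x_2 + 5, LT = x_1x_2.
f_3 = -8x_1 - x_2 - 9, LT = x_1.

S(f_1,f_2): lcm = x_1x_2. S = 6/11x_1 - 1/11x_2^2 - 17/88x_2 + 39/88.
  leading term x_1: subtract (-3/44)·f_3 from 6/11x_1 - 1/11x_2^2 - 17/88x_2 + 39/88 → -1/11x_2^2 - 23/88x_2 - 15/88
  leading term x_2^2: no divisor's leading term divides it; move -1/11x_2^2 to the remainder.
  leading term x_2: no divisor's leading term divides it; move -23/88x_2 to the remainder.
  leading term 1: no divisor's leading term divides it; move -15/88 to the remainder.
  remainder -1/11x_2^2 - 23/88x_2 - 15/88 ≠ 0; add h_4 = -1/11x_2^2 - 23/88x_2 - 15/88 to the basis.

S(f_1,f_3): lcm = x_1x_2. S = 6/11x_1 - 19/88x_2^2 - 83/88x_2 - 2/11.
  leading term x_1: subtract (-3/44)·f_3 from 6/11x_1 - 19/88x_2^2 - 83/88x_2 - 2/11 → -19/88x_2^2 - 89/88x_2 - 35/44
  leading term x_2^2: subtract (19/8)·h_4 from -19/88x_2^2 - 89/88x_2 - 35/44 → -25/64x_2 - 25/64
  leading term x_2: no divisor's leading term divides it; move -25/64x_2 to the remainder.
  leading term 1: no divisor's leading term divides it; move -25/64 to the remainder.
  remainder -25/64x_2 - 25/64 ≠ 0; add h_5 = -25/64x_2 - 25/64 to the basis.

S(f_2,f_3): lcm = x_1x_2. S = -1/8x_2^2 - 3/4x_2 - 5/8.
  leading term x_2^2: subtract (11/8)·h_4 from -1/8x_2^2 - 3/4x_2 - 5/8 → -25/64x_2 - 25/64
  leading term x_2: subtract (1)·h_5 from -25/64x_2 - 25/64 → 0
  remainder 0.

S(f_1,h_4): lcm = x_1x_2^2. S = -205/88x_1x_2 - 15/8x_1 - 1/11x_2^3 + 2/11x_2^2 - 2/11x_2.
  leading term x_1x_2: subtract (205/968)·f_1 from -205/88x_1x_2 - 15/8x_1 - 1/11x_2^3 + 2/11x_2^2 - 2/11x_2 → -585/968x_1 - 1/11x_2^3 - 29/968x_2^2 + 117/484x_2 - 205/484
  leading term x_1: subtract (585/7744)·f_3 from -585/968x_1 - 1/11x_2^3 - 29/968x_2^2 + 117/484x_2 - 205/484 → -1/11x_2^3 - 29/968x_2^2 + 2457/7744x_2 + 1985/7744
  leading term x_2^3: subtract (x_2)·h_4 from -1/11x_2^3 - 29/968x_2^2 + 2457/7744x_2 + 1985/7744 → 28/121x_2^2 + 3777/7744x_2 + 1985/7744
  leading term x_2^2: subtract (-28/11)·h_4 from 28/121x_2^2 + 3777/7744x_2 + 1985/7744 → -125/704x_2 - 125/704
  leading term x_2: subtract (5/11)·h_5 from -125/704x_2 - 125/704 → 0
  remainder 0.

S(f_2,h_4): lcm = x_1x_2^2. S = -23/8x_1x_2 - 15/8x_1 + 3/8x_2^2 - 5/8x_2.
  leading term x_1x_2: subtract (23/88)·f_1 from -23/8x_1x_2 - 15/8x_1 + 3/8x_2^2 - 5/8x_2 → -27/88x_1 + 5/44x_2^2 - 9/88x_2 - 23/44
  leading term x_1: subtract (27/704)·f_3 from -27/88x_1 + 5/44x_2^2 - 9/88x_2 - 23/44 → 5/44x_2^2 - 45/704x_2 - 125/704
  leading term x_2^2: subtract (-5/4)·h_4 from 5/44x_2^2 - 45/704x_2 - 125/704 → -25/64x_2 - 25/64
  leading term x_2: subtract (1)·h_5 from -25/64x_2 - 25/64 → 0
  remainder 0.

S(f_3,h_4): leading monomials are coprime, so the S-polynomial reduces to 0 (Buchberger's first criterion).
S(f_1,h_5): lcm = x_1x_2. S = -5/11x_1 - 1/11x_2^2 + 2/11x_2 - 2/11.
  leading term x_1: subtract (5/88)·f_3 from -5/11x_1 - 1/11x_2^2 + 2/11x_2 - 2/11 → -1/11x_2^2 + 21/88x_2 + 29/88
  leading term x_2^2: subtract (1)·h_4 from -1/11x_2^2 + 21/88x_2 + 29/88 → 1/2x_2 + 1/2
  leading term x_2: subtract (-32/25)·h_5 from 1/2x_2 + 1/2 → 0
  remainder 0.

S(f_2,h_5): lcm = x_1x_2. S = -x_1 + 3/8x_2 - 5/8.
  leading term x_1: subtract (1/8)·f_3 from -x_1 + 3/8x_2 - 5/8 → 1/2x_2 + 1/2
  leading term x_2: subtract (-32/25)·h_5 from 1/2x_2 + 1/2 → 0
  remainder 0.

S(f_3,h_5): leading monomials are coprime, so the S-polynomial reduces to 0 (Buchberger's first criterion).
S(h_4,h_5): lcm = x_2^2. S = 15/8x_2 + 15/8.
  leading term x_2: subtract (-24/5)·h_5 from 15/8x_2 + 15/8 → 0
  remainder 0.

Every S-polynomial of the final basis reduces to 0, so we have a Gröbner basis.
Inter-reduce: drop elements whose leading term is divisible by another's, tail-reduce, and make monic.
Reduced Gröbner basis: {x_1 + 1, x_2 + 1}.

The lex basis is triangular: the last element involves only x_2. Solving x_2 + 1 = 0 gives x_2 ∈ {-1}; substituting each value into the earlier elements determines the remaining variables.
  x_2 = -1: the earlier basis element becomes x_1 + 1 = 0, giving x_1 = -1 — point (-1, -1).
This is the nonlinear analogue of row-reducing a linear system.

{(-1, -1)}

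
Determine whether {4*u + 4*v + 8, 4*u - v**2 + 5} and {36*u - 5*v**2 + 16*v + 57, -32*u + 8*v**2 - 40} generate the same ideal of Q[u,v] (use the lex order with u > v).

Yes, the ideals are equal.

Two ideals are equal iff their reduced Gröbner bases coincide (the reduced basis is unique for a fixed ordering).
Buchberger on the first generating set:
f_1 = 4*u + 4*v + 8, LT = u.
f_2 = 4*u - v**2 + 5, LT = u.

S(f_1,f_2): lcm = u. S = 1/4*v**2 + v + 3/4.
  leading term v**2: no divisor's leading term divides it; move 1/4*v**2 to the remainder.
  leading term v: no divisor's leading term divides it; move v to the remainder.
  leading term 1: no divisor's leading term divides it; move 3/4 to the remainder.
  remainder 1/4*v**2 + v + 3/4 ≠ 0; add g_3 = 1/4*v**2 + v + 3/4 to the basis.

The other S-polynomials (S(f_1,g_3), S(f_2,g_3)) all reduce to 0 modulo the current basis, so we have a Gröbner basis.
Inter-reduce: drop elements whose leading term is divisible by another's, tail-reduce, and make monic.
Reduced Gröbner basis: {u + v + 2, v**2 + 4*v + 3}.

Buchberger on the second generating set:
h_1 = 36*u - 5*v**2 + 16*v + 57, LT = u.
h_2 = -32*u + 8*v**2 - 40, LT = u.

S(h_1,h_2): lcm = u. S = 1/9*v**2 + 4/9*v + 1/3.
  leading term v**2: no divisor's leading term divides it; move 1/9*v**2 to the remainder.
  leading term v: no divisor's leading term divides it; move 4/9*v to the remainder.
  leading term 1: no divisor's leading term divides it; move 1/3 to the remainder.
  remainder 1/9*v**2 + 4/9*v + 1/3 ≠ 0; add k_3 = 1/9*v**2 + 4/9*v + 1/3 to the basis.

The other S-polynomials (S(h_1,k_3), S(h_2,k_3)) all reduce to 0 modulo the current basis, so we have a Gröbner basis.
Inter-reduce: drop elements whose leading term is divisible by another's, tail-reduce, and make monic.
Reduced Gröbner basis: {u + v + 2, v**2 + 4*v + 3}.

Same reduced basis, so the two generating sets span the same ideal.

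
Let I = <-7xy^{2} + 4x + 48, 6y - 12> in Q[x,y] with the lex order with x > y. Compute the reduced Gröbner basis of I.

f_1 = -7xy^{2} + 4x + 48, LT = xy^{2}.
f_2 = 6y - 12, LT = y.

S(f_1,f_2): lcm = xy^{2}. S = 2xy - \tfrac{4}{7}x - \tfrac{48}{7}.
  reduce S modulo (f_1, f_2):
  remainder \tfrac{24}{7}x - \tfrac{48}{7} ≠ 0; add g_3 = \tfrac{24}{7}x - \tfrac{48}{7} to the basis.

The other S-polynomials (S(f_1,g_3), S(f_2,g_3)) all reduce to 0 modulo the current basis, so we have a Gröbner basis.
Inter-reduce: drop elements whose leading term is divisible by another's, tail-reduce, and make monic.

G = {x - 2, y - 2}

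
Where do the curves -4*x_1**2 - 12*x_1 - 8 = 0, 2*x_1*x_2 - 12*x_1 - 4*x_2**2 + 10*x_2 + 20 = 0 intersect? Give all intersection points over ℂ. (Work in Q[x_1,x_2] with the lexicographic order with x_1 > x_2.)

{(-1, -2), (-1, 4), (-2, 3/4 - sqrt(185)/4), (-2, 3/4 + sqrt(185)/4)}

Compute a lex Gröbner basis by Buchberger's algorithm.
f_1 = -4*x_1**2 - 12*x_1 - 8, LT = x_1**2.
f_2 = 2*x_1*x_2 - 12*x_1 - 4*x_2**2 + 10*x_2 + 20, LT = x_1*x_2.

S(f_1,f_2): lcm = x_1**2*x_2. S = 6*x_1**2 + 2*x_1*x_2**2 - 2*x_1*x_2 - 10*x_1 + 2*x_2.
  leading term x_1**2: subtract (-3/2)·f_1 from 6*x_1**2 + 2*x_1*x_2**2 - 2*x_1*x_2 - 10*x_1 + 2*x_2 → 2*x_1*x_2**2 - 2*x_1*x_2 - 28*x_1 + 2*x_2 - 12
  leading term x_1*x_2**2: subtract (x_2)·f_2 from 2*x_1*x_2**2 - 2*x_1*x_2 - 28*x_1 + 2*x_2 - 12 → 10*x_1*x_2 - 28*x_1 + 4*x_2**3 - 10*x_2**2 - 18*x_2 - 12
  leading term x_1*x_2: subtract (5)·f_2 from 10*x_1*x_2 - 28*x_1 + 4*x_2**3 - 10*x_2**2 - 18*x_2 - 12 → 32*x_1 + 4*x_2**3 + 10*x_2**2 - 68*x_2 - 112
  leading term x_1: no divisor's leading term divides it; move 32*x_1 to the remainder.
  leading term x_2**3: no divisor's leading term divides it; move 4*x_2**3 to the remainder.
  leading term x_2**2: no divisor's leading term divides it; move 10*x_2**2 to the remainder.
  leading term x_2: no divisor's leading term divides it; move -68*x_2 to the remainder.
  leading term 1: no divisor's leading term divides it; move -112 to the remainder.
  remainder 32*x_1 + 4*x_2**3 + 10*x_2**2 - 68*x_2 - 112 ≠ 0; add h_3 = 32*x_1 + 4*x_2**3 + 10*x_2**2 - 68*x_2 - 112 to the basis.

S(f_1,h_3): lcm = x_1**2. S = -1/8*x_1*x_2**3 - 5/16*x_1*x_2**2 + 17/8*x_1*x_2 + 13/2*x_1 + 2.
  leading term x_1*x_2**3: subtract (-1/16*x_2**2)·f_2 from -1/8*x_1*x_2**3 - 5/16*x_1*x_2**2 + 17/8*x_1*x_2 + 13/2*x_1 + 2 → -17/16*x_1*x_2**2 + 17/8*x_1*x_2 + 13/2*x_1 - 1/4*x_2**4 + 5/8*x_2**3 + 5/4*x_2**2 + 2
  leading term x_1*x_2**2: subtract (-17/32*x_2)·f_2 from -17/16*x_1*x_2**2 + 17/8*x_1*x_2 + 13/2*x_1 - 1/4*x_2**4 + 5/8*x_2**3 + 5/4*x_2**2 + 2 → -17/4*x_1*x_2 + 13/2*x_1 - 1/4*x_2**4 - 3/2*x_2**3 + 105/16*x_2**2 + 85/8*x_2 + 2
  leading term x_1*x_2: subtract (-17/8)·f_2 from -17/4*x_1*x_2 + 13/2*x_1 - 1/4*x_2**4 - 3/2*x_2**3 + 105/16*x_2**2 + 85/8*x_2 + 2 → -19*x_1 - 1/4*x_2**4 - 3/2*x_2**3 - 31/16*x_2**2 + 255/8*x_2 + 89/2
  leading term x_1: subtract (-19/32)·h_3 from -19*x_1 - 1/4*x_2**4 - 3/2*x_2**3 - 31/16*x_2**2 + 255/8*x_2 + 89/2 → -1/4*x_2**4 + 7/8*x_2**3 + 4*x_2**2 - 17/2*x_2 - 22
  leading term x_2**4: no divisor's leading term divides it; move -1/4*x_2**4 to the remainder.
  leading term x_2**3: no divisor's leading term divides it; move 7/8*x_2**3 to the remainder.
  leading term x_2**2: no divisor's leading term divides it; move 4*x_2**2 to the remainder.
  leading term x_2: no divisor's leading term divides it; move -17/2*x_2 to the remainder.
  leading term 1: no divisor's leading term divides it; move -22 to the remainder.
  remainder -1/4*x_2**4 + 7/8*x_2**3 + 4*x_2**2 - 17/2*x_2 - 22 ≠ 0; add h_4 = -1/4*x_2**4 + 7/8*x_2**3 + 4*x_2**2 - 17/2*x_2 - 22 to the basis.

S(f_2,h_3): lcm = x_1*x_2. S = -6*x_1 - 1/8*x_2**4 - 5/16*x_2**3 + 1/8*x_2**2 + 17/2*x_2 + 10.
  leading term x_1: subtract (-3/16)·h_3 from -6*x_1 - 1/8*x_2**4 - 5/16*x_2**3 + 1/8*x_2**2 + 17/2*x_2 + 10 → -1/8*x_2**4 + 7/16*x_2**3 + 2*x_2**2 - 17/4*x_2 - 11
  leading term x_2**4: subtract (1/2)·h_4 from -1/8*x_2**4 + 7/16*x_2**3 + 2*x_2**2 - 17/4*x_2 - 11 → 0
  remainder 0.

S(f_1,h_4): leading monomials are coprime, so the S-polynomial reduces to 0 (Buchberger's first criterion).
S(f_2,h_4): lcm = x_1*x_2**4. S = -5/2*x_1*x_2**3 + 16*x_1*x_2**2 - 34*x_1*x_2 - 88*x_1 - 2*x_2**5 + 5*x_2**4 + 10*x_2**3.
  leading term x_1*x_2**3: subtract (-5/4*x_2**2)·f_2 from -5/2*x_1*x_2**3 + 16*x_1*x_2**2 - 34*x_1*x_2 - 88*x_1 - 2*x_2**5 + 5*x_2**4 + 10*x_2**3 → x_1*x_2**2 - 34*x_1*x_2 - 88*x_1 - 2*x_2**5 + 45/2*x_2**3 + 25*x_2**2
  leading term x_1*x_2**2: subtract (1/2*x_2)·f_2 from x_1*x_2**2 - 34*x_1*x_2 - 88*x_1 - 2*x_2**5 + 45/2*x_2**3 + 25*x_2**2 → -28*x_1*x_2 - 88*x_1 - 2*x_2**5 + 49/2*x_2**3 + 20*x_2**2 - 10*x_2
  leading term x_1*x_2: subtract (-14)·f_2 from -28*x_1*x_2 - 88*x_1 - 2*x_2**5 + 49/2*x_2**3 + 20*x_2**2 - 10*x_2 → -256*x_1 - 2*x_2**5 + 49/2*x_2**3 - 36*x_2**2 + 130*x_2 + 280
  leading term x_1: subtract (-8)·h_3 from -256*x_1 - 2*x_2**5 + 49/2*x_2**3 - 36*x_2**2 + 130*x_2 + 280 → -2*x_2**5 + 113/2*x_2**3 + 44*x_2**2 - 414*x_2 - 616
  leading term x_2**5: subtract (8*x_2)·h_4 from -2*x_2**5 + 113/2*x_2**3 + 44*x_2**2 - 414*x_2 - 616 → -7*x_2**4 + 49/2*x_2**3 + 112*x_2**2 - 238*x_2 - 616
  leading term x_2**4: subtract (28)·h_4 from -7*x_2**4 + 49/2*x_2**3 + 112*x_2**2 - 238*x_2 - 616 → 0
  remainder 0.

S(h_3,h_4): leading monomials are coprime, so the S-polynomial reduces to 0 (Buchberger's first criterion).
Every S-polynomial of the final basis reduces to 0, so we have a Gröbner basis.
Inter-reduce: drop elements whose leading term is divisible by another's, tail-reduce, and make monic.
Reduced Gröbner basis: {x_1 + 1/8*x_2**3 + 5/16*x_2**2 - 17/8*x_2 - 7/2, x_2**4 - 7/2*x_2**3 - 16*x_2**2 + 34*x_2 + 88}.

A lex Gröbner basis eliminates variables successively. Here x_2**4 - 7/2*x_2**3 - 16*x_2**2 + 34*x_2 + 88 depends only on x_2, with roots {-2, 4, 3/4 - sqrt(185)/4, 3/4 + sqrt(185)/4}; lifting each root through the earlier basis elements recovers the full solutions.
  x_2 = -2: the earlier basis element becomes x_1 + 1 = 0, giving x_1 = -1 — point (-1, -2).
  x_2 = 4: the earlier basis element becomes x_1 + 1 = 0, giving x_1 = -1 — point (-1, 4).
  x_2 = 3/4 - sqrt(185)/4: the earlier basis element becomes x_1 + 2 = 0, giving x_1 = -2 — point (-2, 3/4 - sqrt(185)/4).
  x_2 = 3/4 + sqrt(185)/4: the earlier basis element becomes x_1 + 2 = 0, giving x_1 = -2 — point (-2, 3/4 + sqrt(185)/4).
Substituting each solution back into the original system confirms all equations vanish.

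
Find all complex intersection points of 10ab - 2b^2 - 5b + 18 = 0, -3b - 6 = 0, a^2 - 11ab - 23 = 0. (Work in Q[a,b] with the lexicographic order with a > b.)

{(1, -2)}

Compute a lex Gröbner basis by Buchberger's algorithm.
f_1 = 10ab - 2b^2 - 5b + 18, LT = ab.
f_2 = -3b - 6, LT = b.
f_3 = a^2 - 11ab - 23, LT = a^2.

S(f_1,f_2): lcm = ab. S = -2a - 1/5b^2 - 1/2b + 9/5.
  reduce S modulo (f_1, f_2, f_3):
  remainder -2a + 2 ≠ 0; add h_4 = -2a + 2 to the basis.

The other S-polynomials (S(f_1,f_3), S(f_2,f_3), S(f_1,h_4), S(f_2,h_4), S(f_3,h_4)) all reduce to 0 modulo the current basis, so we have a Gröbner basis.
Inter-reduce: drop elements whose leading term is divisible by another's, tail-reduce, and make monic.
Reduced Gröbner basis: {a - 1, b + 2}.

A lex Gröbner basis eliminates variables successively. Here b + 2 depends only on b, with roots {-2}; lifting each root through the earlier basis elements recovers the full solutions.
  b = -2: the earlier basis element becomes a - 1 = 0, giving a = 1 — point (1, -2).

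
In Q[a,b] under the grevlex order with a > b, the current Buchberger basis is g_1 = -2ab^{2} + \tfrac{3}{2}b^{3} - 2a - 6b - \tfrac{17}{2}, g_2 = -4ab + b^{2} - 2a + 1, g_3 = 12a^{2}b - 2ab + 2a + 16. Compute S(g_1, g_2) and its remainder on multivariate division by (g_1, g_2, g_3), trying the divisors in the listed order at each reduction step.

lcm(LM(g_1), LM(g_2)) = ab^{2}.
S = (lcm/LT(g_1))·g_1 − (lcm/LT(g_2))·g_2 = -\tfrac{1}{2}b^{3} - \tfrac{1}{2}ab + a + \tfrac{13}{4}b + \tfrac{17}{4}.
Reduce S modulo (g_1, g_2, g_3) in that order:
  leading term b^{3}: no divisor's leading term divides it; move -\tfrac{1}{2}b^{3} to the remainder.
  leading term ab: subtract (\tfrac{1}{8})·g_2 from -\tfrac{1}{2}ab + a + \tfrac{13}{4}b + \tfrac{17}{4} → -\tfrac{1}{8}b^{2} + \tfrac{5}{4}a + \tfrac{13}{4}b + \tfrac{33}{8}
  leading term b^{2}: no divisor's leading term divides it; move -\tfrac{1}{8}b^{2} to the remainder.
  leading term a: no divisor's leading term divides it; move \tfrac{5}{4}a to the remainder.
  leading term b: no divisor's leading term divides it; move \tfrac{13}{4}b to the remainder.
  leading term 1: no divisor's leading term divides it; move \tfrac{33}{8} to the remainder.
The remainder -\tfrac{1}{2}b^{3} - \tfrac{1}{8}b^{2} + \tfrac{5}{4}a + \tfrac{13}{4}b + \tfrac{33}{8} is nonzero, so it would be added as the next basis element.

S(g_1, g_2) = -\tfrac{1}{2}b^{3} - \tfrac{1}{2}ab + a + \tfrac{13}{4}b + \tfrac{17}{4}; remainder on division = -\tfrac{1}{2}b^{3} - \tfrac{1}{8}b^{2} + \tfrac{5}{4}a + \tfrac{13}{4}b + \tfrac{33}{8}.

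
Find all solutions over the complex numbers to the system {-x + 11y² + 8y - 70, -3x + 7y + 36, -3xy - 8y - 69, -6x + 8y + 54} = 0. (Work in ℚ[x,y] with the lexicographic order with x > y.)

Compute a lex Gröbner basis by Buchberger's algorithm.
f_1 = -x + 11y² + 8y - 70, LT = x.
f_2 = -3x + 7y + 36, LT = x.
f_3 = -3xy - 8y - 69, LT = xy.
f_4 = -6x + 8y + 54, LT = x.

S(f_1,f_2): lcm = x. S = -11y² - 17/3y + 82.
  leading term y²: no divisor's leading term divides it; move -11y² to the remainder.
  leading term y: no divisor's leading term divides it; move -17/3y to the remainder.
  leading term 1: no divisor's leading term divides it; move 82 to the remainder.
  remainder -11y² - 17/3y + 82 ≠ 0; add h_5 = -11y² - 17/3y + 82 to the basis.

S(f_1,f_3): lcm = xy. S = -11y³ - 8y² + 202/3y - 23.
  leading term y³: subtract (y)·h_5 from -11y³ - 8y² + 202/3y - 23 → -7/3y² - 44/3y - 23
  leading term y²: subtract (7/33)·h_5 from -7/3y² - 44/3y - 23 → -1333/99y - 1333/33
  leading term y: no divisor's leading term divides it; move -1333/99y to the remainder.
  leading term 1: no divisor's leading term divides it; move -1333/33 to the remainder.
  remainder -1333/99y - 1333/33 ≠ 0; add h_6 = -1333/99y - 1333/33 to the basis.

S(f_1,f_4): lcm = x. S = -11y² - 20/3y + 79.
  leading term y²: subtract (1)·h_5 from -11y² - 20/3y + 79 → -y - 3
  leading term y: subtract (99/1333)·h_6 from -y - 3 → 0
  remainder 0.

S(f_2,f_3): lcm = xy. S = -7/3y² - 44/3y - 23.
  leading term y²: subtract (7/33)·h_5 from -7/3y² - 44/3y - 23 → -1333/99y - 1333/33
  leading term y: subtract (1)·h_6 from -1333/99y - 1333/33 → 0
  remainder 0.

S(f_2,f_4): lcm = x. S = -y - 3.
  leading term y: subtract (99/1333)·h_6 from -y - 3 → 0
  remainder 0.

S(f_3,f_4): lcm = xy. S = 4/3y² + 35/3y + 23.
  leading term y²: subtract (-4/33)·h_5 from 4/3y² + 35/3y + 23 → 1087/99y + 1087/33
  leading term y: subtract (-1087/1333)·h_6 from 1087/99y + 1087/33 → 0
  remainder 0.

S(f_1,h_5): leading monomials are coprime, so the S-polynomial reduces to 0 (Buchberger's first criterion).
S(f_2,h_5): leading monomials are coprime, so the S-polynomial reduces to 0 (Buchberger's first criterion).
S(f_3,h_5): lcm = xy². S = -17/33xy + 82/11x + 8/3y² + 23y.
  leading term xy: subtract (17/33y)·f_1 from -17/33xy + 82/11x + 8/3y² + 23y → 82/11x - 17/3y³ - 16/11y² + 1949/33y
  leading term x: subtract (-82/11)·f_1 from 82/11x - 17/3y³ - 16/11y² + 1949/33y → -17/3y³ + 886/11y² + 3917/33y - 5740/11
  leading term y³: subtract (17/33y)·h_5 from -17/3y³ + 886/11y² + 3917/33y - 5740/11 → 8263/99y² + 841/11y - 5740/11
  leading term y²: subtract (-8263/1089)·h_5 from 8263/99y² + 841/11y - 5740/11 → 109306/3267y + 109306/1089
  leading term y: subtract (-82/33)·h_6 from 109306/3267y + 109306/1089 → 0
  remainder 0.

S(f_4,h_5): leading monomials are coprime, so the S-polynomial reduces to 0 (Buchberger's first criterion).
S(f_1,h_6): leading monomials are coprime, so the S-polynomial reduces to 0 (Buchberger's first criterion).
S(f_2,h_6): leading monomials are coprime, so the S-polynomial reduces to 0 (Buchberger's first criterion).
S(f_3,h_6): lcm = xy. S = -3x + 8/3y + 23.
  leading term x: subtract (3)·f_1 from -3x + 8/3y + 23 → -33y² - 64/3y + 233
  leading term y²: subtract (3)·h_5 from -33y² - 64/3y + 233 → -13/3y - 13
  leading term y: subtract (429/1333)·h_6 from -13/3y - 13 → 0
  remainder 0.

S(f_4,h_6): leading monomials are coprime, so the S-polynomial reduces to 0 (Buchberger's first criterion).
S(h_5,h_6): lcm = y². S = -82/33y - 82/11.
  leading term y: subtract (246/1333)·h_6 from -82/33y - 82/11 → 0
  remainder 0.

Every S-polynomial of the final basis reduces to 0, so we have a Gröbner basis.
Inter-reduce: drop elements whose leading term is divisible by another's, tail-reduce, and make monic.
Reduced Gröbner basis: {x - 5, y + 3}.

Since the basis is lex-ordered, y + 3 is univariate in y. Its roots are {-3}. Back-substituting each root into the other basis elements fixes the other coordinates.
  y = -3: the earlier basis element becomes x - 5 = 0, giving x = 5 — point (5, -3).
Each listed point satisfies every original equation (direct substitution).

{(5, -3)}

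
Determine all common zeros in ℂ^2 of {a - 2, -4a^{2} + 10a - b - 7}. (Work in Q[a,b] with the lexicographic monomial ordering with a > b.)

Compute a lex Gröbner basis by Buchberger's algorithm.
f_1 = a - 2, LT = a.
f_2 = -4a^{2} + 10a - b - 7, LT = a^{2}.

S(f_1,f_2): lcm = a^{2}. S = \tfrac{1}{2}a - \tfrac{1}{4}b - \tfrac{7}{4}.
  reduce S modulo (f_1, f_2):
  remainder -\tfrac{1}{4}b - \tfrac{3}{4} ≠ 0; add h_3 = -\tfrac{1}{4}b - \tfrac{3}{4} to the basis.

The other S-polynomials (S(f_1,h_3), S(f_2,h_3)) all reduce to 0 modulo the current basis, so we have a Gröbner basis.
Inter-reduce: drop elements whose leading term is divisible by another's, tail-reduce, and make monic.
Reduced Gröbner basis: {a - 2, b + 3}.

From the last basis element, b + 3 = 0, so b takes values in {-3}. Each choice, substituted upward through the basis, yields the corresponding point(s) of the solution set.
  b = -3: the earlier basis element becomes a - 2 = 0, giving a = 2 — point (2, -3).

{(2, -3)}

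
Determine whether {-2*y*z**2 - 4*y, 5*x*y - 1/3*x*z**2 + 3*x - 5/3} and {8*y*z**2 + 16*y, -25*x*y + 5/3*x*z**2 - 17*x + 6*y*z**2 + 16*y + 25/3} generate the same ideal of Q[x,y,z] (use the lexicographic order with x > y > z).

Two ideals are equal iff their reduced Gröbner bases coincide (the reduced basis is unique for a fixed ordering).
Buchberger on the first generating set:
f_1 = -2*y*z**2 - 4*y, LT = y*z**2.
f_2 = 5*x*y - 1/3*x*z**2 + 3*x - 5/3, LT = x*y.

S(f_1,f_2): lcm = x*y*z**2. S = 2*x*y + 1/15*x*z**4 - 3/5*x*z**2 + 1/3*z**2.
  leading term x*y: subtract (2/5)·f_2 from 2*x*y + 1/15*x*z**4 - 3/5*x*z**2 + 1/3*z**2 → 1/15*x*z**4 - 7/15*x*z**2 - 6/5*x + 1/3*z**2 + 2/3
  leading term x*z**4: no divisor's leading term divides it; move 1/15*x*z**4 to the remainder.
  leading term x*z**2: no divisor's leading term divides it; move -7/15*x*z**2 to the remainder.
  leading term x: no divisor's leading term divides it; move -6/5*x to the remainder.
  leading term z**2: no divisor's leading term divides it; move 1/3*z**2 to the remainder.
  leading term 1: no divisor's leading term divides it; move 2/3 to the remainder.
  remainder 1/15*x*z**4 - 7/15*x*z**2 - 6/5*x + 1/3*z**2 + 2/3 ≠ 0; add g_3 = 1/15*x*z**4 - 7/15*x*z**2 - 6/5*x + 1/3*z**2 + 2/3 to the basis.

The other S-polynomials (S(f_1,g_3), S(f_2,g_3)) all reduce to 0 modulo the current basis, so we have a Gröbner basis.
Inter-reduce: drop elements whose leading term is divisible by another's, tail-reduce, and make monic.
Reduced Gröbner basis: {x*y - 1/15*x*z**2 + 3/5*x - 1/3, x*z**4 - 7*x*z**2 - 18*x + 5*z**2 + 10, y*z**2 + 2*y}.

Buchberger on the second generating set:
h_1 = 8*y*z**2 + 16*y, LT = y*z**2.
h_2 = -25*x*y + 5/3*x*z**2 - 17*x + 6*y*z**2 + 16*y + 25/3, LT = x*y.

S(h_1,h_2): lcm = x*y*z**2. S = 2*x*y + 1/15*x*z**4 - 17/25*x*z**2 + 6/25*y*z**4 + 16/25*y*z**2 + 1/3*z**2.
  leading term x*y: subtract (-2/25)·h_2 from 2*x*y + 1/15*x*z**4 - 17/25*x*z**2 + 6/25*y*z**4 + 16/25*y*z**2 + 1/3*z**2 → 1/15*x*z**4 - 41/75*x*z**2 - 34/25*x + 6/25*y*z**4 + 28/25*y*z**2 + 32/25*y + 1/3*z**2 + 2/3
  leading term x*z**4: no divisor's leading term divides it; move 1/15*x*z**4 to the remainder.
  leading term x*z**2: no divisor's leading term divides it; move -41/75*x*z**2 to the remainder.
  leading term x: no divisor's leading term divides it; move -34/25*x to the remainder.
  leading term y*z**4: subtract (3/100*z**2)·h_1 from 6/25*y*z**4 + 28/25*y*z**2 + 32/25*y + 1/3*z**2 + 2/3 → 16/25*y*z**2 + 32/25*y + 1/3*z**2 + 2/3
  leading term y*z**2: subtract (2/25)·h_1 from 16/25*y*z**2 + 32/25*y + 1/3*z**2 + 2/3 → 1/3*z**2 + 2/3
  leading term z**2: no divisor's leading term divides it; move 1/3*z**2 to the remainder.
  leading term 1: no divisor's leading term divides it; move 2/3 to the remainder.
  remainder 1/15*x*z**4 - 41/75*x*z**2 - 34/25*x + 1/3*z**2 + 2/3 ≠ 0; add k_3 = 1/15*x*z**4 - 41/75*x*z**2 - 34/25*x + 1/3*z**2 + 2/3 to the basis.

The other S-polynomials (S(h_1,k_3), S(h_2,k_3)) all reduce to 0 modulo the current basis, so we have a Gröbner basis.
Inter-reduce: drop elements whose leading term is divisible by another's, tail-reduce, and make monic.
Reduced Gröbner basis: {x*y - 1/15*x*z**2 + 17/25*x - 4/25*y - 1/3, x*z**4 - 41/5*x*z**2 - 102/5*x + 5*z**2 + 10, y*z**2 + 2*y}.

The bases are distinct; the ideals are different.
The same test decides containment: I ⊆ J iff every generator of I reduces to 0 modulo a Gröbner basis of J.

No, the ideals differ.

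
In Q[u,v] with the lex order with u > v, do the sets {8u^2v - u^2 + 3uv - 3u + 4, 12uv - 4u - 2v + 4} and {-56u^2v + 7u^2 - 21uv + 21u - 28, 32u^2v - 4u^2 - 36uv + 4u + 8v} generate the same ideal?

Yes, the ideals are equal.

Two ideals are equal iff their reduced Gröbner bases coincide (the reduced basis is unique for a fixed ordering).
Buchberger on the first generating set:
f_1 = 8u^2v - u^2 + 3uv - 3u + 4, LT = u^2v.
f_2 = 12uv - 4u - 2v + 4, LT = uv.

S(f_1,f_2): lcm = u^2v. S = 5/24u^2 + 13/24uv - 17/24u + 1/2.
  leading term u^2: no divisor's leading term divides it; move 5/24u^2 to the remainder.
  leading term uv: subtract (13/288)·f_2 from 13/24uv - 17/24u + 1/2 → -19/36u + 13/144v + 23/72
  leading term u: no divisor's leading term divides it; move -19/36u to the remainder.
  leading term v: no divisor's leading term divides it; move 13/144v to the remainder.
  leading term 1: no divisor's leading term divides it; move 23/72 to the remainder.
  remainder 5/24u^2 - 19/36u + 13/144v + 23/72 ≠ 0; add g_3 = 5/24u^2 - 19/36u + 13/144v + 23/72 to the basis.

S(f_1,g_3): lcm = u^2v. S = -1/8u^2 + 349/120uv - 3/8u - 13/30v^2 - 23/15v + 1/2.
  leading term u^2: subtract (-3/5)·g_3 from -1/8u^2 + 349/120uv - 3/8u - 13/30v^2 - 23/15v + 1/2 → 349/120uv - 83/120u - 13/30v^2 - 71/48v + 83/120
  leading term uv: subtract (349/1440)·f_2 from 349/120uv - 83/120u - 13/30v^2 - 71/48v + 83/120 → 5/18u - 13/30v^2 - 179/180v - 5/18
  leading term u: no divisor's leading term divides it; move 5/18u to the remainder.
  leading term v^2: no divisor's leading term divides it; move -13/30v^2 to the remainder.
  leading term v: no divisor's leading term divides it; move -179/180v to the remainder.
  leading term 1: no divisor's leading term divides it; move -5/18 to the remainder.
  remainder 5/18u - 13/30v^2 - 179/180v - 5/18 ≠ 0; add g_4 = 5/18u - 13/30v^2 - 179/180v - 5/18 to the basis.

S(f_1,g_4): lcm = u^2v. S = -1/8u^2 + 39/25uv^3 + 179/50uv^2 + 11/8uv - 3/8u + 1/2.
  leading term u^2: subtract (-3/5)·g_3 from -1/8u^2 + 39/25uv^3 + 179/50uv^2 + 11/8uv - 3/8u + 1/2 → 39/25uv^3 + 179/50uv^2 + 11/8uv - 83/120u + 13/240v + 83/120
  leading term uv^3: subtract (13/100v^2)·f_2 from 39/25uv^3 + 179/50uv^2 + 11/8uv - 83/120u + 13/240v + 83/120 → 41/10uv^2 + 11/8uv - 83/120u + 13/50v^3 - 13/25v^2 + 13/240v + 83/120
  leading term uv^2: subtract (41/120v)·f_2 from 41/10uv^2 + 11/8uv - 83/120u + 13/50v^3 - 13/25v^2 + 13/240v + 83/120 → 329/120uv - 83/120u + 13/50v^3 + 49/300v^2 - 21/16v + 83/120
  leading term uv: subtract (329/1440)·f_2 from 329/120uv - 83/120u + 13/50v^3 + 49/300v^2 - 21/16v + 83/120 → 2/9u + 13/50v^3 + 49/300v^2 - 77/90v - 2/9
  leading term u: subtract (4/5)·g_4 from 2/9u + 13/50v^3 + 49/300v^2 - 77/90v - 2/9 → 13/50v^3 + 51/100v^2 - 3/50v
  leading term v^3: no divisor's leading term divides it; move 13/50v^3 to the remainder.
  leading term v^2: no divisor's leading term divides it; move 51/100v^2 to the remainder.
  leading term v: no divisor's leading term divides it; move -3/50v to the remainder.
  remainder 13/50v^3 + 51/100v^2 - 3/50v ≠ 0; add g_5 = 13/50v^3 + 51/100v^2 - 3/50v to the basis.

The other S-polynomials (S(f_2,g_3), S(f_2,g_4), S(g_3,g_4), S(f_1,g_5), S(f_2,g_5), S(g_3,g_5), S(g_4,g_5)) all reduce to 0 modulo the current basis, so we have a Gröbner basis.
Inter-reduce: drop elements whose leading term is divisible by another's, tail-reduce, and make monic.
Reduced Gröbner basis: {u - 39/25v^2 - 179/50v - 1, v^3 + 51/26v^2 - 3/13v}.

Buchberger on the second generating set:
h_1 = -56u^2v + 7u^2 - 21uv + 21u - 28, LT = u^2v.
h_2 = 32u^2v - 4u^2 - 36uv + 4u + 8v, LT = u^2v.

S(h_1,h_2): lcm = u^2v. S = 3/2uv - 1/2u - 1/4v + 1/2.
  leading term uv: no divisor's leading term divides it; move 3/2uv to the remainder.
  leading term u: no divisor's leading term divides it; move -1/2u to the remainder.
  leading term v: no divisor's leading term divides it; move -1/4v to the remainder.
  leading term 1: no divisor's leading term divides it; move 1/2 to the remainder.
  remainder 3/2uv - 1/2u - 1/4v + 1/2 ≠ 0; add k_3 = 3/2uv - 1/2u - 1/4v + 1/2 to the basis.

S(h_1,k_3): lcm = u^2v. S = 5/24u^2 + 13/24uv - 17/24u + 1/2.
  leading term u^2: no divisor's leading term divides it; move 5/24u^2 to the remainder.
  leading term uv: subtract (13/36)·k_3 from 13/24uv - 17/24u + 1/2 → -19/36u + 13/144v + 23/72
  leading term u: no divisor's leading term divides it; move -19/36u to the remainder.
  leading term v: no divisor's leading term divides it; move 13/144v to the remainder.
  leading term 1: no divisor's leading term divides it; move 23/72 to the remainder.
  remainder 5/24u^2 - 19/36u + 13/144v + 23/72 ≠ 0; add k_4 = 5/24u^2 - 19/36u + 13/144v + 23/72 to the basis.

S(h_1,k_4): lcm = u^2v. S = -1/8u^2 + 349/120uv - 3/8u - 13/30v^2 - 23/15v + 1/2.
  leading term u^2: subtract (-3/5)·k_4 from -1/8u^2 + 349/120uv - 3/8u - 13/30v^2 - 23/15v + 1/2 → 349/120uv - 83/120u - 13/30v^2 - 71/48v + 83/120
  leading term uv: subtract (349/180)·k_3 from 349/120uv - 83/120u - 13/30v^2 - 71/48v + 83/120 → 5/18u - 13/30v^2 - 179/180v - 5/18
  leading term u: no divisor's leading term divides it; move 5/18u to the remainder.
  leading term v^2: no divisor's leading term divides it; move -13/30v^2 to the remainder.
  leading term v: no divisor's leading term divides it; move -179/180v to the remainder.
  leading term 1: no divisor's leading term divides it; move -5/18 to the remainder.
  remainder 5/18u - 13/30v^2 - 179/180v - 5/18 ≠ 0; add k_5 = 5/18u - 13/30v^2 - 179/180v - 5/18 to the basis.

S(h_1,k_5): lcm = u^2v. S = -1/8u^2 + 39/25uv^3 + 179/50uv^2 + 11/8uv - 3/8u + 1/2.
  leading term u^2: subtract (-3/5)·k_4 from -1/8u^2 + 39/25uv^3 + 179/50uv^2 + 11/8uv - 3/8u + 1/2 → 39/25uv^3 + 179/50uv^2 + 11/8uv - 83/120u + 13/240v + 83/120
  leading term uv^3: subtract (26/25v^2)·k_3 from 39/25uv^3 + 179/50uv^2 + 11/8uv - 83/120u + 13/240v + 83/120 → 41/10uv^2 + 11/8uv - 83/120u + 13/50v^3 - 13/25v^2 + 13/240v + 83/120
  leading term uv^2: subtract (41/15v)·k_3 from 41/10uv^2 + 11/8uv - 83/120u + 13/50v^3 - 13/25v^2 + 13/240v + 83/120 → 329/120uv - 83/120u + 13/50v^3 + 49/300v^2 - 21/16v + 83/120
  leading term uv: subtract (329/180)·k_3 from 329/120uv - 83/120u + 13/50v^3 + 49/300v^2 - 21/16v + 83/120 → 2/9u + 13/50v^3 + 49/300v^2 - 77/90v - 2/9
  leading term u: subtract (4/5)·k_5 from 2/9u + 13/50v^3 + 49/300v^2 - 77/90v - 2/9 → 13/50v^3 + 51/100v^2 - 3/50v
  leading term v^3: no divisor's leading term divides it; move 13/50v^3 to the remainder.
  leading term v^2: no divisor's leading term divides it; move 51/100v^2 to the remainder.
  leading term v: no divisor's leading term divides it; move -3/50v to the remainder.
  remainder 13/50v^3 + 51/100v^2 - 3/50v ≠ 0; add k_6 = 13/50v^3 + 51/100v^2 - 3/50v to the basis.

The other S-polynomials (S(h_2,k_3), S(h_2,k_4), S(k_3,k_4), S(h_2,k_5), S(k_3,k_5), S(k_4,k_5), S(h_1,k_6), S(h_2,k_6), S(k_3,k_6), S(k_4,k_6), S(k_5,k_6)) all reduce to 0 modulo the current basis, so we have a Gröbner basis.
Inter-reduce: drop elements whose leading term is divisible by another's, tail-reduce, and make monic.
Reduced Gröbner basis: {u - 39/25v^2 - 179/50v - 1, v^3 + 51/26v^2 - 3/13v}.

The two bases agree; hence the ideals are identical.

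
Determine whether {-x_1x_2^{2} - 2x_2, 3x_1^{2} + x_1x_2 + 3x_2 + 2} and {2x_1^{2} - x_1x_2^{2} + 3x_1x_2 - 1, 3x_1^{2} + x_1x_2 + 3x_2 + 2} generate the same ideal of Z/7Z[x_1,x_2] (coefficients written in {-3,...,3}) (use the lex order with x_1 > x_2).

Yes, the ideals are equal.

Since reduced Gröbner bases are canonical representatives of ideals under a given ordering, it suffices to compute and compare them.
Buchberger on the first generating set:
f_1 = -x_1x_2^{2} - 2x_2, LT = x_1x_2^{2}.
f_2 = 3x_1^{2} + x_1x_2 + 3x_2 + 2, LT = x_1^{2}.

S(f_1,f_2): lcm = x_1^{2}x_2^{2}. S = 2x_1x_2^{3} + 2x_1x_2 - x_2^{3} - 3x_2^{2}.
  leading term x_1x_2^{3}: subtract (-2x_2)·f_1 from 2x_1x_2^{3} + 2x_1x_2 - x_2^{3} - 3x_2^{2} → 2x_1x_2 - x_2^{3}
  leading term x_1x_2: no divisor's leading term divides it; move 2x_1x_2 to the remainder.
  leading term x_2^{3}: no divisor's leading term divides it; move -x_2^{3} to the remainder.
  remainder 2x_1x_2 - x_2^{3} ≠ 0; add g_3 = 2x_1x_2 - x_2^{3} to the basis.

S(f_1,g_3): lcm = x_1x_2^{2}. S = -3x_2^{4} + 2x_2.
  leading term x_2^{4}: no divisor's leading term divides it; move -3x_2^{4} to the remainder.
  leading term x_2: no divisor's leading term divides it; move 2x_2 to the remainder.
  remainder -3x_2^{4} + 2x_2 ≠ 0; add g_4 = -3x_2^{4} + 2x_2 to the basis.

S(f_2,g_3): lcm = x_1^{2}x_2. S = -3x_1x_2^{3} - 2x_1x_2^{2} + x_2^{2} + 3x_2.
  leading term x_1x_2^{3}: subtract (3x_2)·f_1 from -3x_1x_2^{3} - 2x_1x_2^{2} + x_2^{2} + 3x_2 → -2x_1x_2^{2} + 3x_2
  leading term x_1x_2^{2}: subtract (2)·f_1 from -2x_1x_2^{2} + 3x_2 → 0
  remainder 0.

S(f_1,g_4): lcm = x_1x_2^{4}. S = 3x_1x_2 + 2x_2^{3}.
  leading term x_1x_2: subtract (-2)·g_3 from 3x_1x_2 + 2x_2^{3} → 0
  remainder 0.

S(f_2,g_4): leading monomials are coprime, so the S-polynomial reduces to 0 (Buchberger's first criterion).
S(g_3,g_4): lcm = x_1x_2^{4}. S = 3x_1x_2 + 3x_2^{6}.
  leading term x_1x_2: subtract (-2)·g_3 from 3x_1x_2 + 3x_2^{6} → 3x_2^{6} - 2x_2^{3}
  leading term x_2^{6}: subtract (-x_2^{2})·g_4 from 3x_2^{6} - 2x_2^{3} → 0
  remainder 0.

Every S-polynomial of the final basis reduces to 0, so we have a Gröbner basis.
Inter-reduce: drop elements whose leading term is divisible by another's, tail-reduce, and make monic.
Reduced Gröbner basis: {x_1^{2} - x_2^{3} + x_2 + 3, x_1x_2 + 3x_2^{3}, x_2^{4} - 3x_2}.

Buchberger on the second generating set:
h_1 = 2x_1^{2} - x_1x_2^{2} + 3x_1x_2 - 1, LT = x_1^{2}.
h_2 = 3x_1^{2} + x_1x_2 + 3x_2 + 2, LT = x_1^{2}.

S(h_1,h_2): lcm = x_1^{2}. S = 3x_1x_2^{2} - x_2.
  leading term x_1x_2^{2}: no divisor's leading term divides it; move 3x_1x_2^{2} to the remainder.
  leading term x_2: no divisor's leading term divides it; move -x_2 to the remainder.
  remainder 3x_1x_2^{2} - x_2 ≠ 0; add k_3 = 3x_1x_2^{2} - x_2 to the basis.

S(h_1,k_3): lcm = x_1^{2}x_2^{2}. S = 3x_1x_2^{4} - 2x_1x_2^{3} - 2x_1x_2 + 3x_2^{2}.
  leading term x_1x_2^{4}: subtract (x_2^{2})·k_3 from 3x_1x_2^{4} - 2x_1x_2^{3} - 2x_1x_2 + 3x_2^{2} → -2x_1x_2^{3} - 2x_1x_2 + x_2^{3} + 3x_2^{2}
  leading term x_1x_2^{3}: subtract (-3x_2)·k_3 from -2x_1x_2^{3} - 2x_1x_2 + x_2^{3} + 3x_2^{2} → -2x_1x_2 + x_2^{3}
  leading term x_1x_2: no divisor's leading term divides it; move -2x_1x_2 to the remainder.
  leading term x_2^{3}: no divisor's leading term divides it; move x_2^{3} to the remainder.
  remainder -2x_1x_2 + x_2^{3} ≠ 0; add k_4 = -2x_1x_2 + x_2^{3} to the basis.

S(h_2,k_3): lcm = x_1^{2}x_2^{2}. S = -2x_1x_2^{3} - 2x_1x_2 + x_2^{3} + 3x_2^{2}.
  leading term x_1x_2^{3}: subtract (-3x_2)·k_3 from -2x_1x_2^{3} - 2x_1x_2 + x_2^{3} + 3x_2^{2} → -2x_1x_2 + x_2^{3}
  leading term x_1x_2: subtract (1)·k_4 from -2x_1x_2 + x_2^{3} → 0
  remainder 0.

S(h_1,k_4): lcm = x_1^{2}x_2. S = -2x_1x_2^{2} + 3x_2.
  leading term x_1x_2^{2}: subtract (-3)·k_3 from -2x_1x_2^{2} + 3x_2 → 0
  remainder 0.

S(h_2,k_4): lcm = x_1^{2}x_2. S = -3x_1x_2^{3} - 2x_1x_2^{2} + x_2^{2} + 3x_2.
  leading term x_1x_2^{3}: subtract (-x_2)·k_3 from -3x_1x_2^{3} - 2x_1x_2^{2} + x_2^{2} + 3x_2 → -2x_1x_2^{2} + 3x_2
  leading term x_1x_2^{2}: subtract (-3)·k_3 from -2x_1x_2^{2} + 3x_2 → 0
  remainder 0.

S(k_3,k_4): lcm = x_1x_2^{2}. S = -3x_2^{4} + 2x_2.
  leading term x_2^{4}: no divisor's leading term divides it; move -3x_2^{4} to the remainder.
  leading term x_2: no divisor's leading term divides it; move 2x_2 to the remainder.
  remainder -3x_2^{4} + 2x_2 ≠ 0; add k_5 = -3x_2^{4} + 2x_2 to the basis.

S(h_1,k_5): leading monomials are coprime, so the S-polynomial reduces to 0 (Buchberger's first criterion).
S(h_2,k_5): leading monomials are coprime, so the S-polynomial reduces to 0 (Buchberger's first criterion).
S(k_3,k_5): lcm = x_1x_2^{4}. S = 3x_1x_2 + 2x_2^{3}.
  leading term x_1x_2: subtract (2)·k_4 from 3x_1x_2 + 2x_2^{3} → 0
  remainder 0.

S(k_4,k_5): lcm = x_1x_2^{4}. S = 3x_1x_2 + 3x_2^{6}.
  leading term x_1x_2: subtract (2)·k_4 from 3x_1x_2 + 3x_2^{6} → 3x_2^{6} - 2x_2^{3}
  leading term x_2^{6}: subtract (-x_2^{2})·k_5 from 3x_2^{6} - 2x_2^{3} → 0
  remainder 0.

Every S-polynomial of the final basis reduces to 0, so we have a Gröbner basis.
Inter-reduce: drop elements whose leading term is divisible by another's, tail-reduce, and make monic.
Reduced Gröbner basis: {x_1^{2} - x_2^{3} + x_2 + 3, x_1x_2 + 3x_2^{3}, x_2^{4} - 3x_2}.

The two bases agree; hence the ideals are identical.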